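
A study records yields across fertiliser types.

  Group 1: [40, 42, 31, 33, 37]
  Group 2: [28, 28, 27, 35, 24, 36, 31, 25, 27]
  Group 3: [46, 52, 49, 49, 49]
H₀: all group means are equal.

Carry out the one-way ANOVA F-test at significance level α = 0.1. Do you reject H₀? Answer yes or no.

Group means [36.60, 29.00, 49.00], grand mean 36.263
SSB = Σnᵢ(x̄ᵢ−x̄)² = 1286.484; SSW = ΣΣ(x−x̄ᵢ)² = 243.200
MSB = 1286.484/2 = 643.2421; MSW = 243.200/16 = 15.2000
F = MSB/MSW = 42.3186
df = (2, 16)
p-value (upper-tail) = 0.00000
At α=0.1: p < α → reject H₀

reject H₀: yes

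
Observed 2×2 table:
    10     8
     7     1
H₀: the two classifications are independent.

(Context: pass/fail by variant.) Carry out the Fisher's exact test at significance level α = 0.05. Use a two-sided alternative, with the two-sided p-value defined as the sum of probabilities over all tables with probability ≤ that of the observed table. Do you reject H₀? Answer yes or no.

Margins: r₁=18, r₂=8, c₁=17, c₂=9, n=26
p_obs = C(18,10)·C(8,7)/C(26,17); sum pmf over tables with pmf ≤ p_obs
p-value (two-sided) = 0.19015
At α=0.05: p ≥ α → fail to reject H₀

reject H₀: no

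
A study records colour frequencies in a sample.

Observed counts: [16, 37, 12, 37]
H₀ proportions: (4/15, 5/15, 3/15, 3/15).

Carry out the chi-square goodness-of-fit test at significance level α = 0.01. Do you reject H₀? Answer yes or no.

n = 102; E_i = n·p_i = [27.20, 34.00, 20.40, 20.40]
χ² = (16−27.20)²/27.20 + (37−34.00)²/34.00 + (12−20.40)²/20.40 + (37−20.40)²/20.40 = 21.8431
df = 3
p-value (upper-tail) = 0.00007
At α=0.01: p < α → reject H₀

reject H₀: yes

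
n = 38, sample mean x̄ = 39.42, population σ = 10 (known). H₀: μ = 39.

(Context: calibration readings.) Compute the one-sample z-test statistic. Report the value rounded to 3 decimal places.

test statistic = 0.259

SE = σ/√n = 10/√38 = 1.6222
z = (x̄−μ₀)/SE = (39.42−39)/1.6222 = 0.2589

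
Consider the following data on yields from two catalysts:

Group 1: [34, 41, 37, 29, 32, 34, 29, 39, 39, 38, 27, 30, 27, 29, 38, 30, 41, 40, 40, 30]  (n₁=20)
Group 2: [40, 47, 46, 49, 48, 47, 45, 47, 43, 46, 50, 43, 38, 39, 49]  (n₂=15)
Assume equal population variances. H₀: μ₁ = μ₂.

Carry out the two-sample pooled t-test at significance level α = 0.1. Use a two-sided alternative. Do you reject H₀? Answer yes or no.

x̄₁=34.200, s₁=5.053, n₁=20
x̄₂=45.133, s₂=3.758, n₂=15
s_p² = [19·5.053² + 14·3.758²]/33 = 20.6949
SE = √(s_p²·(1/20+1/15)) = 1.5538
t = (34.200−45.133)/1.5538 = -7.0363
df = 33
p-value (two-sided) = 0.00000
At α=0.1: p < α → reject H₀

reject H₀: yes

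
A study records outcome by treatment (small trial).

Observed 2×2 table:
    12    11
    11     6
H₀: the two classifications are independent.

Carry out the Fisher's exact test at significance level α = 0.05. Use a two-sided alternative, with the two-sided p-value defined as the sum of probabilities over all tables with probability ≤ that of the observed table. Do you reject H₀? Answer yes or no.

reject H₀: no

Margins: r₁=23, r₂=17, c₁=23, c₂=17, n=40
p_obs = C(23,12)·C(17,11)/C(40,23); sum pmf over tables with pmf ≤ p_obs
p-value (two-sided) = 0.52536
At α=0.05: p ≥ α → fail to reject H₀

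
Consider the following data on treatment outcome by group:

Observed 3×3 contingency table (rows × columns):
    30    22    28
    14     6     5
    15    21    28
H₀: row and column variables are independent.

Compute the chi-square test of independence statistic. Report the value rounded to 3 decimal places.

Row totals [80, 25, 64], col totals [59, 49, 61], n=169
χ² = (30−27.93)²/27.93 + (22−23.20)²/23.20 + (28−28.88)²/28.88 + (14−8.73)²/8.73 + (6−7.25)²/7.25 + (5−9.02)²/9.02 + (15−22.34)²/22.34 + (21−18.56)²/18.56 + (28−23.10)²/23.10 = 9.2100
df = 4

test statistic = 9.210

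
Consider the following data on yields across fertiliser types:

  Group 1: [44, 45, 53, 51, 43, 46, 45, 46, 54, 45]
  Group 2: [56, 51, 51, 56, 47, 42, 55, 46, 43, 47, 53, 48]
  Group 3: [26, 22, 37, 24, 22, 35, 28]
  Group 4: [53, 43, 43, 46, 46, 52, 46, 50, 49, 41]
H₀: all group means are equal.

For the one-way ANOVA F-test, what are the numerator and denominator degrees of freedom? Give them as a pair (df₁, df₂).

k = 4 groups, N = 39 total
df = (k−1, N−k) = (4−1, 39−4) = (3, 35)

degrees of freedom = [3, 35]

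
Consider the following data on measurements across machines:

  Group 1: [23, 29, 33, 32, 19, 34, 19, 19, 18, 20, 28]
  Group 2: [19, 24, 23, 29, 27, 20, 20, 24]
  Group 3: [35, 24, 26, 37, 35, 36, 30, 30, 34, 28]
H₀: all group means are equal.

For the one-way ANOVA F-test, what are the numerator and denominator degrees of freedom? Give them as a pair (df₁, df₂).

k = 3 groups, N = 29 total
df = (k−1, N−k) = (3−1, 29−3) = (2, 26)

degrees of freedom = [2, 26]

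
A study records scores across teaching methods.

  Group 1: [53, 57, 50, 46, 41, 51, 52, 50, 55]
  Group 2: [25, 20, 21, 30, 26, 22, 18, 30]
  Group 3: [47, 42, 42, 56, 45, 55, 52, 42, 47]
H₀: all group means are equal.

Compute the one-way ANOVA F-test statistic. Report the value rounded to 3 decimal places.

Group means [50.56, 24.00, 47.56], grand mean 41.346
SSB = Σnᵢ(x̄ᵢ−x̄)² = 3517.440; SSW = ΣΣ(x−x̄ᵢ)² = 570.444
MSB = 3517.440/2 = 1758.7201; MSW = 570.444/23 = 24.8019
F = MSB/MSW = 70.9106
df = (2, 23)

test statistic = 70.911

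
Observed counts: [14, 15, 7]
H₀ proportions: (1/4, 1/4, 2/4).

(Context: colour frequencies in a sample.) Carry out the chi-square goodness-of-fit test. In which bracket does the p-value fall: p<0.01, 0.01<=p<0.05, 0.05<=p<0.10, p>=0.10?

n = 36; E_i = n·p_i = [9.00, 9.00, 18.00]
χ² = (14−9.00)²/9.00 + (15−9.00)²/9.00 + (7−18.00)²/18.00 = 13.5000
df = 2
p-value (upper-tail) = 0.00117
→ bracket: p<0.01

p-value bracket: p<0.01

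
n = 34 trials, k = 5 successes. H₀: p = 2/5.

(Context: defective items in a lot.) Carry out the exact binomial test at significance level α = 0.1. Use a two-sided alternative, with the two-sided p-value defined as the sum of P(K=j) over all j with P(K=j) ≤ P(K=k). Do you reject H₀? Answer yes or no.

reject H₀: yes

Exact binomial: n=34, k=5, p₀=2/5=0.4000
P(X=j) = C(n,j)·p₀^j·(1−p₀)^(n−j); p = Σ P(X=j) over j with P(X=j) ≤ P(X=5)
p-value (two-sided) = 0.00240
At α=0.1: p < α → reject H₀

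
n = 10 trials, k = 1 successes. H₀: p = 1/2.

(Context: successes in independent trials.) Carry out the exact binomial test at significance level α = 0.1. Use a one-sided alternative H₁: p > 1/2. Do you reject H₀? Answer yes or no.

reject H₀: no

Exact binomial: n=10, k=1, p₀=1/2=0.5000
P(X≥1) from Σ C(n,i)·p₀^i·(1−p₀)^(n−i)
p-value (one-sided, H₁ greater) = 0.99902
At α=0.1: p ≥ α → fail to reject H₀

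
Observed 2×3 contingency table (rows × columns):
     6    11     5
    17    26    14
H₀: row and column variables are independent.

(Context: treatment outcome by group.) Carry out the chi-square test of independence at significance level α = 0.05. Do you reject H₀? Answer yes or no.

reject H₀: no

Row totals [22, 57], col totals [23, 37, 19], n=79
χ² = (6−6.41)²/6.41 + (11−10.30)²/10.30 + (5−5.29)²/5.29 + (17−16.59)²/16.59 + (26−26.70)²/26.70 + (14−13.71)²/13.71 = 0.1229
df = 2
p-value (upper-tail) = 0.94040
At α=0.05: p ≥ α → fail to reject H₀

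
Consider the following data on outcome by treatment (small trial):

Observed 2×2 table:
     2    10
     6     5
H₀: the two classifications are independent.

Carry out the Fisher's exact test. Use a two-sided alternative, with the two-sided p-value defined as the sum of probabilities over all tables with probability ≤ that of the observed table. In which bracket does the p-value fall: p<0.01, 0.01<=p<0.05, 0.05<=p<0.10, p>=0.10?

p-value bracket: 0.05<=p<0.10

Margins: r₁=12, r₂=11, c₁=8, c₂=15, n=23
p_obs = C(12,2)·C(11,6)/C(23,8); sum pmf over tables with pmf ≤ p_obs
p-value (two-sided) = 0.08938
→ bracket: 0.05<=p<0.10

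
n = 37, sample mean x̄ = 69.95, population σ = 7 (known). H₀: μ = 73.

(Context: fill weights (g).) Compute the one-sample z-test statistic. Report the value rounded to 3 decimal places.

SE = σ/√n = 7/√37 = 1.1508
z = (x̄−μ₀)/SE = (69.95−73)/1.1508 = -2.6503

test statistic = -2.650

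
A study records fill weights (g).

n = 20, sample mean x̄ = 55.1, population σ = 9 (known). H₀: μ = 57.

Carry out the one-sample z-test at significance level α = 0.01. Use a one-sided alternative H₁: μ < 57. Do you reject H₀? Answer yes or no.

SE = σ/√n = 9/√20 = 2.0125
z = (x̄−μ₀)/SE = (55.1−57)/2.0125 = -0.9441
p-value (one-sided, H₁ less) = 0.17255
At α=0.01: p ≥ α → fail to reject H₀

reject H₀: no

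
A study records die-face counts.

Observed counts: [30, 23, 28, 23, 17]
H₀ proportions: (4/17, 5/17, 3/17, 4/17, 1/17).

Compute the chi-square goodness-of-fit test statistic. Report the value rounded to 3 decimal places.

n = 121; E_i = n·p_i = [28.47, 35.59, 21.35, 28.47, 7.12]
χ² = (30−28.47)²/28.47 + (23−35.59)²/35.59 + (28−21.35)²/21.35 + (23−28.47)²/28.47 + (17−7.12)²/7.12 = 21.3762
df = 4

test statistic = 21.376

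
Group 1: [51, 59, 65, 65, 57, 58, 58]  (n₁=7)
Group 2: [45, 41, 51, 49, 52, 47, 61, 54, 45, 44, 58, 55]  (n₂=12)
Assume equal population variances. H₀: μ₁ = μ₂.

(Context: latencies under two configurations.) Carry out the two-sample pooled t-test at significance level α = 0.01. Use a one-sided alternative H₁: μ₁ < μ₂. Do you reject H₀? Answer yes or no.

x̄₁=59.000, s₁=4.865, n₁=7
x̄₂=50.167, s₂=6.088, n₂=12
s_p² = [6·4.865² + 11·6.088²]/17 = 32.3333
SE = √(s_p²·(1/7+1/12)) = 2.7043
t = (59.000−50.167)/2.7043 = 3.2663
df = 17
p-value (one-sided, H₁ less) = 0.99773
At α=0.01: p ≥ α → fail to reject H₀

reject H₀: no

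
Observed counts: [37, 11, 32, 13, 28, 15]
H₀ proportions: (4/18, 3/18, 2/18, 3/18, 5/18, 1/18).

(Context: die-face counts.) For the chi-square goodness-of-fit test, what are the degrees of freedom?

df = k − 1 = 6 − 1 = 5

degrees of freedom = 5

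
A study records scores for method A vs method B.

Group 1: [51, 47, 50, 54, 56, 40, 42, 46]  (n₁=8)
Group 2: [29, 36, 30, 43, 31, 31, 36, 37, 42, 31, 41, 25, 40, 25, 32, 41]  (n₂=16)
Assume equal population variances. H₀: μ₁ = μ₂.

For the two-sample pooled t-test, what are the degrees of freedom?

degrees of freedom = 22

df = n₁ + n₂ − 2 = 8 + 16 − 2 = 22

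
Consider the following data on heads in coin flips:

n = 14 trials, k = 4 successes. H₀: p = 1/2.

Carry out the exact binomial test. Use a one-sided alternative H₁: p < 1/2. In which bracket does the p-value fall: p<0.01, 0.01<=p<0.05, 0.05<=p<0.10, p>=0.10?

p-value bracket: 0.05<=p<0.10

Exact binomial: n=14, k=4, p₀=1/2=0.5000
P(X≤4) from Σ C(n,i)·p₀^i·(1−p₀)^(n−i)
p-value (one-sided, H₁ less) = 0.08978
→ bracket: 0.05<=p<0.10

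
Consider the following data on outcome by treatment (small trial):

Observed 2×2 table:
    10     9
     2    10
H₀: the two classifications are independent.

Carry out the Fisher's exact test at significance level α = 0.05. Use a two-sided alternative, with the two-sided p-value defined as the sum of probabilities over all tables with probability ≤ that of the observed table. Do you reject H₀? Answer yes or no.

Margins: r₁=19, r₂=12, c₁=12, c₂=19, n=31
p_obs = C(19,10)·C(12,2)/C(31,12); sum pmf over tables with pmf ≤ p_obs
p-value (two-sided) = 0.06518
At α=0.05: p ≥ α → fail to reject H₀

reject H₀: no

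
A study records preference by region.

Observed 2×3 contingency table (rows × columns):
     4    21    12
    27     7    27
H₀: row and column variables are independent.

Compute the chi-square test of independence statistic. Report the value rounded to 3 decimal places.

test statistic = 25.485

Row totals [37, 61], col totals [31, 28, 39], n=98
χ² = (4−11.70)²/11.70 + (21−10.57)²/10.57 + (12−14.72)²/14.72 + (27−19.30)²/19.30 + (7−17.43)²/17.43 + (27−24.28)²/24.28 = 25.4846
df = 2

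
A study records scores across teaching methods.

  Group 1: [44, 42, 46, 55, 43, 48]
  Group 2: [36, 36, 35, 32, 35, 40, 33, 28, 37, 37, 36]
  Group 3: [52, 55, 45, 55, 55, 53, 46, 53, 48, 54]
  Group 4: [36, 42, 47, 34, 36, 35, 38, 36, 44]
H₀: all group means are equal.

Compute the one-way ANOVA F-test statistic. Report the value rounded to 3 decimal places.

Group means [46.33, 35.00, 51.60, 38.67], grand mean 42.417
SSB = Σnᵢ(x̄ᵢ−x̄)² = 1667.017; SSW = ΣΣ(x−x̄ᵢ)² = 509.733
MSB = 1667.017/3 = 555.6722; MSW = 509.733/32 = 15.9292
F = MSB/MSW = 34.8839
df = (3, 32)

test statistic = 34.884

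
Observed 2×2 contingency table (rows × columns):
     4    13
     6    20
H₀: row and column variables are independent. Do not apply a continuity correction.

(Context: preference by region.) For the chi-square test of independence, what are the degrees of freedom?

degrees of freedom = 1

df = (r−1)(c−1) = (2−1)·(2−1) = 1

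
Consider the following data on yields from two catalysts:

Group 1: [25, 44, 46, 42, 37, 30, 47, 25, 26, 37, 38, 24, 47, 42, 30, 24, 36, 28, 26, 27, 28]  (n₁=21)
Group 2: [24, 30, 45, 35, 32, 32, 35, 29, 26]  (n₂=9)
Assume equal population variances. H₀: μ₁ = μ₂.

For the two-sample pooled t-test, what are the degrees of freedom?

degrees of freedom = 28

df = n₁ + n₂ − 2 = 21 + 9 − 2 = 28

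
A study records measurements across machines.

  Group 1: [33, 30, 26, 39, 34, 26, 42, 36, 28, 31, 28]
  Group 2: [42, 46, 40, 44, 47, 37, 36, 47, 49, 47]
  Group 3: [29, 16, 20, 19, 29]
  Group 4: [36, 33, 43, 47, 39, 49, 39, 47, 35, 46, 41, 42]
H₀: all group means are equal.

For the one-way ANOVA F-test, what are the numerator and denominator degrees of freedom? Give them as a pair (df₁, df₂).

degrees of freedom = [3, 34]

k = 4 groups, N = 38 total
df = (k−1, N−k) = (4−1, 38−4) = (3, 34)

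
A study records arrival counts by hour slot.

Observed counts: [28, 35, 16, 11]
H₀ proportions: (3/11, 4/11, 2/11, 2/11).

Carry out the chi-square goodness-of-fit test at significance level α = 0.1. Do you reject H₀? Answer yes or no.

n = 90; E_i = n·p_i = [24.55, 32.73, 16.36, 16.36]
χ² = (28−24.55)²/24.55 + (35−32.73)²/32.73 + (16−16.36)²/16.36 + (11−16.36)²/16.36 = 2.4102
df = 3
p-value (upper-tail) = 0.49174
At α=0.1: p ≥ α → fail to reject H₀

reject H₀: no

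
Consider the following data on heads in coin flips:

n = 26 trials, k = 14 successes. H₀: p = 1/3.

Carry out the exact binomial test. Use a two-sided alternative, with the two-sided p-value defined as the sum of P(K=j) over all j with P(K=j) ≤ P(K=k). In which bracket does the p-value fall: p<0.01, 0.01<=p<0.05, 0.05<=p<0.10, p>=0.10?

p-value bracket: 0.01<=p<0.05

Exact binomial: n=26, k=14, p₀=1/3=0.3333
P(X=j) = C(n,j)·p₀^j·(1−p₀)^(n−j); p = Σ P(X=j) over j with P(X=j) ≤ P(X=14)
p-value (two-sided) = 0.03585
→ bracket: 0.01<=p<0.05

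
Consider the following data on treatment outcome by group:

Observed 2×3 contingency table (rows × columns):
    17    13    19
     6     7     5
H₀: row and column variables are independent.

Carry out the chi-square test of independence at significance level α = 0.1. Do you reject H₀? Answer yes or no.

Row totals [49, 18], col totals [23, 20, 24], n=67
χ² = (17−16.82)²/16.82 + (13−14.63)²/14.63 + (19−17.55)²/17.55 + (6−6.18)²/6.18 + (7−5.37)²/5.37 + (5−6.45)²/6.45 = 1.1251
df = 2
p-value (upper-tail) = 0.56975
At α=0.1: p ≥ α → fail to reject H₀

reject H₀: no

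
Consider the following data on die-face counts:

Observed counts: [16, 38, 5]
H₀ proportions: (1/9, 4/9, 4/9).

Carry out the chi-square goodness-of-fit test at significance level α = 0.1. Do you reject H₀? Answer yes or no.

n = 59; E_i = n·p_i = [6.56, 26.22, 26.22]
χ² = (16−6.56)²/6.56 + (38−26.22)²/26.22 + (5−26.22)²/26.22 = 36.0720
df = 2
p-value (upper-tail) = 0.00000
At α=0.1: p < α → reject H₀

reject H₀: yes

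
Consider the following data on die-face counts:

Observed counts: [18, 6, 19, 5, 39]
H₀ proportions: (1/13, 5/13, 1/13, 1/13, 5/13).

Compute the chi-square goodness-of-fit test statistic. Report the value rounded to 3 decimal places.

test statistic = 65.623

n = 87; E_i = n·p_i = [6.69, 33.46, 6.69, 6.69, 33.46]
χ² = (18−6.69)²/6.69 + (6−33.46)²/33.46 + (19−6.69)²/6.69 + (5−6.69)²/6.69 + (39−33.46)²/33.46 = 65.6230
df = 4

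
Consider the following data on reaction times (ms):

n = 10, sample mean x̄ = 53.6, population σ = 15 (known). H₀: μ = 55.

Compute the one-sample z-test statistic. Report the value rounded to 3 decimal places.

test statistic = -0.295

SE = σ/√n = 15/√10 = 4.7434
z = (x̄−μ₀)/SE = (53.6−55)/4.7434 = -0.2951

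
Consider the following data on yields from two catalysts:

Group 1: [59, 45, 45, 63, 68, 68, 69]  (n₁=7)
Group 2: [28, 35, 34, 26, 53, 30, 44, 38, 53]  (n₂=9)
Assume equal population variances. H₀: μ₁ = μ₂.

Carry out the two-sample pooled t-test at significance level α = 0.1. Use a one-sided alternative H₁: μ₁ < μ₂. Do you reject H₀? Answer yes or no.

reject H₀: no

x̄₁=59.571, s₁=10.549, n₁=7
x̄₂=37.889, s₂=10.117, n₂=9
s_p² = [6·10.549² + 8·10.117²]/14 = 106.1859
SE = √(s_p²·(1/7+1/9)) = 5.1931
t = (59.571−37.889)/5.1931 = 4.1753
df = 14
p-value (one-sided, H₁ less) = 0.99953
At α=0.1: p ≥ α → fail to reject H₀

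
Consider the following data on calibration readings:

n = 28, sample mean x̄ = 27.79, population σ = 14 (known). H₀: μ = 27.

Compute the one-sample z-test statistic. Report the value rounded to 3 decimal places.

SE = σ/√n = 14/√28 = 2.6458
z = (x̄−μ₀)/SE = (27.79−27)/2.6458 = 0.2986

test statistic = 0.299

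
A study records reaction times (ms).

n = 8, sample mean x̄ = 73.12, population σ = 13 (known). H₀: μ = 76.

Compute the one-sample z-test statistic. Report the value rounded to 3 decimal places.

test statistic = -0.627

SE = σ/√n = 13/√8 = 4.5962
z = (x̄−μ₀)/SE = (73.12−76)/4.5962 = -0.6266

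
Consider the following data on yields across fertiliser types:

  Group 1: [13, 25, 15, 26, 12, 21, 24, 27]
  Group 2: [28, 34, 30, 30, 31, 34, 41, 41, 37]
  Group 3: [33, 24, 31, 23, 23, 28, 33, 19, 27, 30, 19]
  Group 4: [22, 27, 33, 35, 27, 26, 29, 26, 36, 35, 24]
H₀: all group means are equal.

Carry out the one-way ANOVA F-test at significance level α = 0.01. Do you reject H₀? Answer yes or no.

reject H₀: yes

Group means [20.38, 34.00, 26.36, 29.09], grand mean 27.667
SSB = Σnᵢ(x̄ᵢ−x̄)² = 827.337; SSW = ΣΣ(x−x̄ᵢ)² = 947.330
MSB = 827.337/3 = 275.7790; MSW = 947.330/35 = 27.0666
F = MSB/MSW = 10.1889
df = (3, 35)
p-value (upper-tail) = 0.00006
At α=0.01: p < α → reject H₀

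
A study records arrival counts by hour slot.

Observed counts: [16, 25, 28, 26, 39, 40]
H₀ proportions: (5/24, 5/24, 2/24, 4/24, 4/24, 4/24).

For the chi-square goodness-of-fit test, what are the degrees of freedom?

df = k − 1 = 6 − 1 = 5

degrees of freedom = 5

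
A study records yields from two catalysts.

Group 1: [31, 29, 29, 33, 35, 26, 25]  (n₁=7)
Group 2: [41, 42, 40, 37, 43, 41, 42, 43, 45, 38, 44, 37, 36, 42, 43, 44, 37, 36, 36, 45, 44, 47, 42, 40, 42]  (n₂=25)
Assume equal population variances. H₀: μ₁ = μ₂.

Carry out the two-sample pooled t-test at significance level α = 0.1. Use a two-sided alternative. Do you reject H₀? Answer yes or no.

x̄₁=29.714, s₁=3.592, n₁=7
x̄₂=41.080, s₂=3.201, n₂=25
s_p² = [6·3.592² + 24·3.201²]/30 = 10.7756
SE = √(s_p²·(1/7+1/25)) = 1.4037
t = (29.714−41.080)/1.4037 = -8.0969
df = 30
p-value (two-sided) = 0.00000
At α=0.1: p < α → reject H₀

reject H₀: yes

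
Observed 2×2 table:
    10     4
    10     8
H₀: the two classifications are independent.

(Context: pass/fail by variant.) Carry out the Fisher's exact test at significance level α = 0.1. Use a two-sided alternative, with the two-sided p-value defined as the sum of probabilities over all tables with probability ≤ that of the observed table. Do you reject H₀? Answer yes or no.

Margins: r₁=14, r₂=18, c₁=20, c₂=12, n=32
p_obs = C(14,10)·C(18,10)/C(32,20); sum pmf over tables with pmf ≤ p_obs
p-value (two-sided) = 0.47093
At α=0.1: p ≥ α → fail to reject H₀

reject H₀: no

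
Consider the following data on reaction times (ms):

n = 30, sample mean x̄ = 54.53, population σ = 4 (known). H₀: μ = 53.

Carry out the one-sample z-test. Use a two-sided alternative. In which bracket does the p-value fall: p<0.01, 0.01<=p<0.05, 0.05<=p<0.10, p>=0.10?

p-value bracket: 0.01<=p<0.05

SE = σ/√n = 4/√30 = 0.7303
z = (x̄−μ₀)/SE = (54.53−53)/0.7303 = 2.0950
p-value (two-sided) = 0.03617
→ bracket: 0.01<=p<0.05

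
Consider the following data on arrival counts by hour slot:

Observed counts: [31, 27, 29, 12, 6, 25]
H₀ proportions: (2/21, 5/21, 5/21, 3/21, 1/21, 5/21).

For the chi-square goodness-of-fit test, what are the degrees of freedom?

degrees of freedom = 5

df = k − 1 = 6 − 1 = 5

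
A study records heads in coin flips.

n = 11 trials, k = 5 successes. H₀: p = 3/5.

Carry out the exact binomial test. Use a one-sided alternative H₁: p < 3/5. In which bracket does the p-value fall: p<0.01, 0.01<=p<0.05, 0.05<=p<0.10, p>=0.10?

p-value bracket: p>=0.10

Exact binomial: n=11, k=5, p₀=3/5=0.6000
P(X≤5) from Σ C(n,i)·p₀^i·(1−p₀)^(n−i)
p-value (one-sided, H₁ less) = 0.24650
→ bracket: p>=0.10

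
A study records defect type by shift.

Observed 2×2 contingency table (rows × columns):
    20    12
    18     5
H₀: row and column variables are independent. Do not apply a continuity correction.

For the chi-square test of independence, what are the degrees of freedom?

degrees of freedom = 1

df = (r−1)(c−1) = (2−1)·(2−1) = 1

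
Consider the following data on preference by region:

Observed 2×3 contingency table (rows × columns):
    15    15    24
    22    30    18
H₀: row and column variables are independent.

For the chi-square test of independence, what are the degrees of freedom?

degrees of freedom = 2

df = (r−1)(c−1) = (2−1)·(3−1) = 2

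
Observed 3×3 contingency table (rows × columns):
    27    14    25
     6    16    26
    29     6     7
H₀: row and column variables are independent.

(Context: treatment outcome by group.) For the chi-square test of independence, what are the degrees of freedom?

df = (r−1)(c−1) = (3−1)·(3−1) = 4

degrees of freedom = 4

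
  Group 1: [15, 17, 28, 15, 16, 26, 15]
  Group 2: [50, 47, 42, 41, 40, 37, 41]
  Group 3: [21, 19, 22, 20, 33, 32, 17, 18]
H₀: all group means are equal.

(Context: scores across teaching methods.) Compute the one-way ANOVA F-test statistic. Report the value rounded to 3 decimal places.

test statistic = 37.524

Group means [18.86, 42.57, 22.75], grand mean 27.818
SSB = Σnᵢ(x̄ᵢ−x̄)² = 2291.201; SSW = ΣΣ(x−x̄ᵢ)² = 580.071
MSB = 2291.201/2 = 1145.6006; MSW = 580.071/19 = 30.5301
F = MSB/MSW = 37.5237
df = (2, 19)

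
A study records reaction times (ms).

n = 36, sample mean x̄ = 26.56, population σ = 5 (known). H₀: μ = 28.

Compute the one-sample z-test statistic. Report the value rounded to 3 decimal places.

test statistic = -1.728

SE = σ/√n = 5/√36 = 0.8333
z = (x̄−μ₀)/SE = (26.56−28)/0.8333 = -1.7280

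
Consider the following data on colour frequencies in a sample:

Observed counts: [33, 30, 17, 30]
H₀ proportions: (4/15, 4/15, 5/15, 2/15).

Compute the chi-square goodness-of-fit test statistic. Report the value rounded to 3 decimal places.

test statistic = 27.052

n = 110; E_i = n·p_i = [29.33, 29.33, 36.67, 14.67]
χ² = (33−29.33)²/29.33 + (30−29.33)²/29.33 + (17−36.67)²/36.67 + (30−14.67)²/14.67 = 27.0523
df = 3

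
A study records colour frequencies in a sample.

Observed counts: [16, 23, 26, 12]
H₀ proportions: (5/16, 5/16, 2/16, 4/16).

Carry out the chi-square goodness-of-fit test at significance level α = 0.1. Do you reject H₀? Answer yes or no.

reject H₀: yes

n = 77; E_i = n·p_i = [24.06, 24.06, 9.62, 19.25]
χ² = (16−24.06)²/24.06 + (23−24.06)²/24.06 + (26−9.62)²/9.62 + (12−19.25)²/19.25 = 33.3377
df = 3
p-value (upper-tail) = 0.00000
At α=0.1: p < α → reject H₀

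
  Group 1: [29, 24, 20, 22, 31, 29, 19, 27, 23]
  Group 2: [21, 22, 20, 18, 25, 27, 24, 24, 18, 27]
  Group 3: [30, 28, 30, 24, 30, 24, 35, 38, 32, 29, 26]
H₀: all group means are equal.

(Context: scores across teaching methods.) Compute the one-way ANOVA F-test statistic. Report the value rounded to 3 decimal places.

Group means [24.89, 22.60, 29.64], grand mean 25.867
SSB = Σnᵢ(x̄ᵢ−x̄)² = 271.632; SSW = ΣΣ(x−x̄ᵢ)² = 431.834
MSB = 271.632/2 = 135.8162; MSW = 431.834/27 = 15.9939
F = MSB/MSW = 8.4918
df = (2, 27)

test statistic = 8.492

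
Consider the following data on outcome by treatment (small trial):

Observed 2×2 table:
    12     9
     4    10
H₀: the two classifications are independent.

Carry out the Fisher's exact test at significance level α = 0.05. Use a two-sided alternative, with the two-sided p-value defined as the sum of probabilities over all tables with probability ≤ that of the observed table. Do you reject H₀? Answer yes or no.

Margins: r₁=21, r₂=14, c₁=16, c₂=19, n=35
p_obs = C(21,12)·C(14,4)/C(35,16); sum pmf over tables with pmf ≤ p_obs
p-value (two-sided) = 0.16619
At α=0.05: p ≥ α → fail to reject H₀

reject H₀: no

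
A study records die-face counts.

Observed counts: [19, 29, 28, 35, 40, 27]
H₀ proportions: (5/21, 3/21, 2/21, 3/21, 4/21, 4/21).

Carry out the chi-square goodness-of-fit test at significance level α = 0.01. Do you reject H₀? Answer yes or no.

n = 178; E_i = n·p_i = [42.38, 25.43, 16.95, 25.43, 33.90, 33.90]
χ² = (19−42.38)²/42.38 + (29−25.43)²/25.43 + (28−16.95)²/16.95 + (35−25.43)²/25.43 + (40−33.90)²/33.90 + (27−33.90)²/33.90 = 26.7048
df = 5
p-value (upper-tail) = 0.00007
At α=0.01: p < α → reject H₀

reject H₀: yes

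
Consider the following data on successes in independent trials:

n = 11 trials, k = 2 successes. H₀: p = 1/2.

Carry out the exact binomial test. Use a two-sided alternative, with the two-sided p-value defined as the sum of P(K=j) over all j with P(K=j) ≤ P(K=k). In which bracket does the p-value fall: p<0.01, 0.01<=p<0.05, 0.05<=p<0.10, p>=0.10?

Exact binomial: n=11, k=2, p₀=1/2=0.5000
P(X=j) = C(n,j)·p₀^j·(1−p₀)^(n−j); p = Σ P(X=j) over j with P(X=j) ≤ P(X=2)
p-value (two-sided) = 0.06543
→ bracket: 0.05<=p<0.10

p-value bracket: 0.05<=p<0.10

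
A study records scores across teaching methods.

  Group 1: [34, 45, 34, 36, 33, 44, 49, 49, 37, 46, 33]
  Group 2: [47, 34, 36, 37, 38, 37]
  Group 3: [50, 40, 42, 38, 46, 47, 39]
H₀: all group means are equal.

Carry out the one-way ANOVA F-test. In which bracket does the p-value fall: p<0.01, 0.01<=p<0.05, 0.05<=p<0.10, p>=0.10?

p-value bracket: p>=0.10

Group means [40.00, 38.17, 43.14], grand mean 40.458
SSB = Σnᵢ(x̄ᵢ−x̄)² = 84.268; SSW = ΣΣ(x−x̄ᵢ)² = 661.690
MSB = 84.268/2 = 42.1339; MSW = 661.690/21 = 31.5091
F = MSB/MSW = 1.3372
df = (2, 21)
p-value (upper-tail) = 0.28404
→ bracket: p>=0.10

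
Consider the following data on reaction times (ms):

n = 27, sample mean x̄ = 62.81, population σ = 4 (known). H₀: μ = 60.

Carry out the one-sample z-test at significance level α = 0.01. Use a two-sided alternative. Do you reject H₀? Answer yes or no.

reject H₀: yes

SE = σ/√n = 4/√27 = 0.7698
z = (x̄−μ₀)/SE = (62.81−60)/0.7698 = 3.6503
p-value (two-sided) = 0.00026
At α=0.01: p < α → reject H₀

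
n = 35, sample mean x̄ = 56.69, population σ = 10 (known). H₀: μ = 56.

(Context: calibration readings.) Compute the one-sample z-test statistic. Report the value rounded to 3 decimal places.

SE = σ/√n = 10/√35 = 1.6903
z = (x̄−μ₀)/SE = (56.69−56)/1.6903 = 0.4082

test statistic = 0.408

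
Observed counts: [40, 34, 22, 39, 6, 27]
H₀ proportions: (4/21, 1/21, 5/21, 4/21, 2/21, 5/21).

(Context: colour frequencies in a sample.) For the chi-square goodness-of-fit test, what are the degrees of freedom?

df = k − 1 = 6 − 1 = 5

degrees of freedom = 5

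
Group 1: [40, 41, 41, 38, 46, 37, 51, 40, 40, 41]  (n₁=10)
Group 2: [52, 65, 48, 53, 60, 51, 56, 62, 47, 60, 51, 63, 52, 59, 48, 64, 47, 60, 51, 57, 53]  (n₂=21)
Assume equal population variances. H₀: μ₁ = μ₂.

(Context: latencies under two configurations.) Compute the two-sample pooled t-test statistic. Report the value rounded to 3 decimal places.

test statistic = -6.622

x̄₁=41.500, s₁=4.089, n₁=10
x̄₂=55.190, s₂=5.870, n₂=21
s_p² = [9·4.089² + 20·5.870²]/29 = 28.9565
SE = √(s_p²·(1/10+1/21)) = 2.0675
t = (41.500−55.190)/2.0675 = -6.6218
df = 29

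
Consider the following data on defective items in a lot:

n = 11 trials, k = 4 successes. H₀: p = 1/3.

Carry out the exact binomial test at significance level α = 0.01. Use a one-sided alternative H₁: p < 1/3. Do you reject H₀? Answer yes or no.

reject H₀: no

Exact binomial: n=11, k=4, p₀=1/3=0.3333
P(X≤4) from Σ C(n,i)·p₀^i·(1−p₀)^(n−i)
p-value (one-sided, H₁ less) = 0.71100
At α=0.01: p ≥ α → fail to reject H₀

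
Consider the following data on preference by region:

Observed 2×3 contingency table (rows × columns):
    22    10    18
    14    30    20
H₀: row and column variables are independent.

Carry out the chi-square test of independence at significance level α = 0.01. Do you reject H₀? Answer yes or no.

reject H₀: yes

Row totals [50, 64], col totals [36, 40, 38], n=114
χ² = (22−15.79)²/15.79 + (10−17.54)²/17.54 + (18−16.67)²/16.67 + (14−20.21)²/20.21 + (30−22.46)²/22.46 + (20−21.33)²/21.33 = 10.3194
df = 2
p-value (upper-tail) = 0.00574
At α=0.01: p < α → reject H₀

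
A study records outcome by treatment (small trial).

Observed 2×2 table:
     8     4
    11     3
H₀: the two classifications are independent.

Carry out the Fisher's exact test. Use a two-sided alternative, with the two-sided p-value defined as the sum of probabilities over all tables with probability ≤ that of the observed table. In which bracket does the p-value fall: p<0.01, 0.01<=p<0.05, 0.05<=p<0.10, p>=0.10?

Margins: r₁=12, r₂=14, c₁=19, c₂=7, n=26
p_obs = C(12,8)·C(14,11)/C(26,19); sum pmf over tables with pmf ≤ p_obs
p-value (two-sided) = 0.66522
→ bracket: p>=0.10

p-value bracket: p>=0.10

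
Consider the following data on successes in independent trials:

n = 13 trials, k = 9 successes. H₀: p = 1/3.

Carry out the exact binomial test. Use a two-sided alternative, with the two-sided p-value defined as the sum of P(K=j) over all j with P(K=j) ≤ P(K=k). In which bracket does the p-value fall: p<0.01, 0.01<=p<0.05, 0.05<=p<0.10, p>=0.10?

Exact binomial: n=13, k=9, p₀=1/3=0.3333
P(X=j) = C(n,j)·p₀^j·(1−p₀)^(n−j); p = Σ P(X=j) over j with P(X=j) ≤ P(X=9)
p-value (two-sided) = 0.01396
→ bracket: 0.01<=p<0.05

p-value bracket: 0.01<=p<0.05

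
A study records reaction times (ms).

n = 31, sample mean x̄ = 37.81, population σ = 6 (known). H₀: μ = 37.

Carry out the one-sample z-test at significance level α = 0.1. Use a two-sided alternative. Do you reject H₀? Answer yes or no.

reject H₀: no

SE = σ/√n = 6/√31 = 1.0776
z = (x̄−μ₀)/SE = (37.81−37)/1.0776 = 0.7516
p-value (two-sided) = 0.45226
At α=0.1: p ≥ α → fail to reject H₀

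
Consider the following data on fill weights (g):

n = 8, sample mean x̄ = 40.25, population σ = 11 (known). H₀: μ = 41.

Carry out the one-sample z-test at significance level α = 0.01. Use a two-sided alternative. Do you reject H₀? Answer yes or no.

reject H₀: no

SE = σ/√n = 11/√8 = 3.8891
z = (x̄−μ₀)/SE = (40.25−41)/3.8891 = -0.1928
p-value (two-sided) = 0.84708
At α=0.01: p ≥ α → fail to reject H₀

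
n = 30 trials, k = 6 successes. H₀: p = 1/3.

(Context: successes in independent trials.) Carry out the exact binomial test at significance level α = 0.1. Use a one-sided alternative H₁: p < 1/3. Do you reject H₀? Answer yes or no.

Exact binomial: n=30, k=6, p₀=1/3=0.3333
P(X≤6) from Σ C(n,i)·p₀^i·(1−p₀)^(n−i)
p-value (one-sided, H₁ less) = 0.08384
At α=0.1: p < α → reject H₀

reject H₀: yes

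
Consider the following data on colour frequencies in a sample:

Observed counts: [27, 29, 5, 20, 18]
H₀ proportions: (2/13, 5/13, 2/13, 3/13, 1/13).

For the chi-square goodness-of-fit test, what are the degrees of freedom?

degrees of freedom = 4

df = k − 1 = 5 − 1 = 4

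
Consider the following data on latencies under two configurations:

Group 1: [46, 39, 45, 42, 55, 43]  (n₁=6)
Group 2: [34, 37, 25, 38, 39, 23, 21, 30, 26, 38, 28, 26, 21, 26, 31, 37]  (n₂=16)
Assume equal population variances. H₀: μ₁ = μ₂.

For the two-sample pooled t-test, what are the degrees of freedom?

df = n₁ + n₂ − 2 = 6 + 16 − 2 = 20

degrees of freedom = 20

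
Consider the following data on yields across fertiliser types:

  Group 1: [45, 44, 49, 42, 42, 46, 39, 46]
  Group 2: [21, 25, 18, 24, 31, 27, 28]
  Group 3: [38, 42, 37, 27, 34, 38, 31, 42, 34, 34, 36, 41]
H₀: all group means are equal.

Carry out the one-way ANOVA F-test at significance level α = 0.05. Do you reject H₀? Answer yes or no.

reject H₀: yes

Group means [44.12, 24.86, 36.17], grand mean 35.593
SSB = Σnᵢ(x̄ᵢ−x̄)² = 1393.120; SSW = ΣΣ(x−x̄ᵢ)² = 405.399
MSB = 1393.120/2 = 696.5599; MSW = 405.399/24 = 16.8916
F = MSB/MSW = 41.2370
df = (2, 24)
p-value (upper-tail) = 0.00000
At α=0.05: p < α → reject H₀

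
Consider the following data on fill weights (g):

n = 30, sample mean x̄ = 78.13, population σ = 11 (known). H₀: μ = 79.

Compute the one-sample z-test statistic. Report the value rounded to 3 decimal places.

test statistic = -0.433

SE = σ/√n = 11/√30 = 2.0083
z = (x̄−μ₀)/SE = (78.13−79)/2.0083 = -0.4332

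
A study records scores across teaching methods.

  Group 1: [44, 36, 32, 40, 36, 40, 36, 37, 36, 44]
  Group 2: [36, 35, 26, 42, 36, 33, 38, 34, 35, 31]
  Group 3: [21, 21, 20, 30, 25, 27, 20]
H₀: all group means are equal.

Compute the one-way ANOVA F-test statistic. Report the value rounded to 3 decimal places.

Group means [38.10, 34.60, 23.43], grand mean 33.000
SSB = Σnᵢ(x̄ᵢ−x̄)² = 926.986; SSW = ΣΣ(x−x̄ᵢ)² = 387.014
MSB = 926.986/2 = 463.4929; MSW = 387.014/24 = 16.1256
F = MSB/MSW = 28.7427
df = (2, 24)

test statistic = 28.743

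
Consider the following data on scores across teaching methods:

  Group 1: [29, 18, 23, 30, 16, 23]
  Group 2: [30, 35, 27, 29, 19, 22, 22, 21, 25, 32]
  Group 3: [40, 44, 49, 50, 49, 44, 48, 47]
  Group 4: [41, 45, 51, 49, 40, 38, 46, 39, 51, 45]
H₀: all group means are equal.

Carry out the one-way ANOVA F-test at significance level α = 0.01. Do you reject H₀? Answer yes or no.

reject H₀: yes

Group means [23.17, 26.20, 46.38, 44.50], grand mean 35.794
SSB = Σnᵢ(x̄ᵢ−x̄)² = 3530.750; SSW = ΣΣ(x−x̄ᵢ)² = 702.808
MSB = 3530.750/3 = 1176.9168; MSW = 702.808/30 = 23.4269
F = MSB/MSW = 50.2377
df = (3, 30)
p-value (upper-tail) = 0.00000
At α=0.01: p < α → reject H₀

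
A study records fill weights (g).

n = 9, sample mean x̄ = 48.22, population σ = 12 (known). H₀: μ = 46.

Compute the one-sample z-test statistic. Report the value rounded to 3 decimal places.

test statistic = 0.555

SE = σ/√n = 12/√9 = 4.0000
z = (x̄−μ₀)/SE = (48.22−46)/4.0000 = 0.5550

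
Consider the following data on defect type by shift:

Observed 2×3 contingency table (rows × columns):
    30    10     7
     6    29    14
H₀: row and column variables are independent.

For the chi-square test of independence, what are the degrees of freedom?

degrees of freedom = 2

df = (r−1)(c−1) = (2−1)·(3−1) = 2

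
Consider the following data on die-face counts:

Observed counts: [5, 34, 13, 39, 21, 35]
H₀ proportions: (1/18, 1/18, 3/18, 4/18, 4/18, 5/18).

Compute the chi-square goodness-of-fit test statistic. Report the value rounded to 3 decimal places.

n = 147; E_i = n·p_i = [8.17, 8.17, 24.50, 32.67, 32.67, 40.83]
χ² = (5−8.17)²/8.17 + (34−8.17)²/8.17 + (13−24.50)²/24.50 + (39−32.67)²/32.67 + (21−32.67)²/32.67 + (35−40.83)²/40.83 = 94.5714
df = 5

test statistic = 94.571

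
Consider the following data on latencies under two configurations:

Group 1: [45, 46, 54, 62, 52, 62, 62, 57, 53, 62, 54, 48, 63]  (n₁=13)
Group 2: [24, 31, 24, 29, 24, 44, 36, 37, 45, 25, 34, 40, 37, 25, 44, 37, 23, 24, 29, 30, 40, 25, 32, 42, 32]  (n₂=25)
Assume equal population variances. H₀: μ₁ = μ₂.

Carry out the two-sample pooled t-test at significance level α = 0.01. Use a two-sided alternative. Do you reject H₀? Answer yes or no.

reject H₀: yes

x̄₁=55.385, s₁=6.500, n₁=13
x̄₂=32.520, s₂=7.304, n₂=25
s_p² = [12·6.500² + 24·7.304²]/36 = 49.6477
SE = √(s_p²·(1/13+1/25)) = 2.4093
t = (55.385−32.520)/2.4093 = 9.4900
df = 36
p-value (two-sided) = 0.00000
At α=0.01: p < α → reject H₀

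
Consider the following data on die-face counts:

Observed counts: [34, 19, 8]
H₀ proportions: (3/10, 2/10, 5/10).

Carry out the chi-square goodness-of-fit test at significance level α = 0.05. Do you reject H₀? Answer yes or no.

n = 61; E_i = n·p_i = [18.30, 12.20, 30.50]
χ² = (34−18.30)²/18.30 + (19−12.20)²/12.20 + (8−30.50)²/30.50 = 33.8579
df = 2
p-value (upper-tail) = 0.00000
At α=0.05: p < α → reject H₀

reject H₀: yes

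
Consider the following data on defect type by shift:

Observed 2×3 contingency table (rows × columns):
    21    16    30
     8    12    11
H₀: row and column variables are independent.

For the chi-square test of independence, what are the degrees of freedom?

df = (r−1)(c−1) = (2−1)·(3−1) = 2

degrees of freedom = 2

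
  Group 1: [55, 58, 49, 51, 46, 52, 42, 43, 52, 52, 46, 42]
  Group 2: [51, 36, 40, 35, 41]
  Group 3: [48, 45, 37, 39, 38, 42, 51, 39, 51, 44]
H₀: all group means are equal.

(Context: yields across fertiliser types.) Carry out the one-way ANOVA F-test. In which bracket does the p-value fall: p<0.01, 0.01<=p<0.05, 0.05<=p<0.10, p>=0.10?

Group means [49.00, 40.60, 43.40], grand mean 45.370
SSB = Σnᵢ(x̄ᵢ−x̄)² = 310.696; SSW = ΣΣ(x−x̄ᵢ)² = 711.600
MSB = 310.696/2 = 155.3481; MSW = 711.600/24 = 29.6500
F = MSB/MSW = 5.2394
df = (2, 24)
p-value (upper-tail) = 0.01294
→ bracket: 0.01<=p<0.05

p-value bracket: 0.01<=p<0.05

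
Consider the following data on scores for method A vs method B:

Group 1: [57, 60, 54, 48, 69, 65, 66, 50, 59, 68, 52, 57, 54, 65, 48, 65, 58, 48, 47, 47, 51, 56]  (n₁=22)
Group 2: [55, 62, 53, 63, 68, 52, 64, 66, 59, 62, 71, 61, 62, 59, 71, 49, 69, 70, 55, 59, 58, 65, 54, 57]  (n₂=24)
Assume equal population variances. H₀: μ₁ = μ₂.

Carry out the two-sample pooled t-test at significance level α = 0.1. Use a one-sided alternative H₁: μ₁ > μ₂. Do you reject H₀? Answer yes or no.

x̄₁=56.545, s₁=7.301, n₁=22
x̄₂=61.000, s₂=6.248, n₂=24
s_p² = [21·7.301² + 23·6.248²]/44 = 45.8512
SE = √(s_p²·(1/22+1/24)) = 1.9987
t = (56.545−61.000)/1.9987 = -2.2288
df = 44
p-value (one-sided, H₁ greater) = 0.98451
At α=0.1: p ≥ α → fail to reject H₀

reject H₀: no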